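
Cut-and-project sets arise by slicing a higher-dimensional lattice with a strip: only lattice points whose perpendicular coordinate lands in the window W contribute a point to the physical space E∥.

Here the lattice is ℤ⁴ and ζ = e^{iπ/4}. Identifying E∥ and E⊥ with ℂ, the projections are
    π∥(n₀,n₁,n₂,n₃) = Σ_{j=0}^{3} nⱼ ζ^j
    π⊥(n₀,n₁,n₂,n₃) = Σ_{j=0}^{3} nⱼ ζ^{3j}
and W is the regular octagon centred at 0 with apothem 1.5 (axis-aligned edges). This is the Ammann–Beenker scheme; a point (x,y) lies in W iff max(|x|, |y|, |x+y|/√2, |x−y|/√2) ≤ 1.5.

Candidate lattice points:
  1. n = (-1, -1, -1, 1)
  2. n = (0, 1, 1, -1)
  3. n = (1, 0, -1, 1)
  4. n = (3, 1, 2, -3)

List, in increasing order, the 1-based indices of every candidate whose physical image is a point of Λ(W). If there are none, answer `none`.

1

π⊥(n) = n₀ + n₁ζ³ + n₂ζ⁶ + n₃ζ⁹ where ζ = e^{iπ/4}.
#1 (-1, -1, -1, 1): internal (0.4142, 1.0000); octagon support 1.0000 vs apothem 1.5 → ∈ W
#2 (0, 1, 1, -1): internal (-1.4142, -1.0000); octagon support 1.7071 vs apothem 1.5 → ∉ W
#3 (1, 0, -1, 1): internal (1.7071, 1.7071); octagon support 2.4142 vs apothem 1.5 → ∉ W
#4 (3, 1, 2, -3): internal (0.1716, -3.4142); octagon support 3.4142 vs apothem 1.5 → ∉ W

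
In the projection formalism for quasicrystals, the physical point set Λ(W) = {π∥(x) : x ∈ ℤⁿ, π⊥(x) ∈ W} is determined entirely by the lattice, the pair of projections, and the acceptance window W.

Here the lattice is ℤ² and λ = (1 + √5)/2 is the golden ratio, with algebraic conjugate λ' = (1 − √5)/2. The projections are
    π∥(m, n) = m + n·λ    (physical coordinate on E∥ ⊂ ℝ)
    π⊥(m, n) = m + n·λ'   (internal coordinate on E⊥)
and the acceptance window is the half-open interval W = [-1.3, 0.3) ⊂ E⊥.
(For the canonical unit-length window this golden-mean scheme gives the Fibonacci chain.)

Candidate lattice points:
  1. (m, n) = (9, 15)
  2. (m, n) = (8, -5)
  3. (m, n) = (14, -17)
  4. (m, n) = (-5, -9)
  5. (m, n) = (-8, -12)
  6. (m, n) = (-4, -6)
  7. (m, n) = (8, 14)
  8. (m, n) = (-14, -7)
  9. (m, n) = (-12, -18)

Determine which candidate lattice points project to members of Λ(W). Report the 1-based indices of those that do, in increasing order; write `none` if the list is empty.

1, 5, 6, 7, 9

Compute λ' = (1−√5)/2 = -0.6180, so π⊥(m,n) = m -0.6180·n.
[1] lift (9,15): star map gives -0.2705; window check -1.3 ≤ -0.2705 < 0.3 is true → IN Λ
[2] lift (8,-5): star map gives 11.0902; window check -1.3 ≤ 11.0902 < 0.3 is false → out
[3] lift (14,-17): star map gives 24.5066; window check -1.3 ≤ 24.5066 < 0.3 is false → out
[4] lift (-5,-9): star map gives 0.5623; window check -1.3 ≤ 0.5623 < 0.3 is false → out
[5] lift (-8,-12): star map gives -0.5836; window check -1.3 ≤ -0.5836 < 0.3 is true → IN Λ
[6] lift (-4,-6): star map gives -0.2918; window check -1.3 ≤ -0.2918 < 0.3 is true → IN Λ
[7] lift (8,14): star map gives -0.6525; window check -1.3 ≤ -0.6525 < 0.3 is true → IN Λ
[8] lift (-14,-7): star map gives -9.6738; window check -1.3 ≤ -9.6738 < 0.3 is false → out
[9] lift (-12,-18): star map gives -0.8754; window check -1.3 ≤ -0.8754 < 0.3 is true → IN Λ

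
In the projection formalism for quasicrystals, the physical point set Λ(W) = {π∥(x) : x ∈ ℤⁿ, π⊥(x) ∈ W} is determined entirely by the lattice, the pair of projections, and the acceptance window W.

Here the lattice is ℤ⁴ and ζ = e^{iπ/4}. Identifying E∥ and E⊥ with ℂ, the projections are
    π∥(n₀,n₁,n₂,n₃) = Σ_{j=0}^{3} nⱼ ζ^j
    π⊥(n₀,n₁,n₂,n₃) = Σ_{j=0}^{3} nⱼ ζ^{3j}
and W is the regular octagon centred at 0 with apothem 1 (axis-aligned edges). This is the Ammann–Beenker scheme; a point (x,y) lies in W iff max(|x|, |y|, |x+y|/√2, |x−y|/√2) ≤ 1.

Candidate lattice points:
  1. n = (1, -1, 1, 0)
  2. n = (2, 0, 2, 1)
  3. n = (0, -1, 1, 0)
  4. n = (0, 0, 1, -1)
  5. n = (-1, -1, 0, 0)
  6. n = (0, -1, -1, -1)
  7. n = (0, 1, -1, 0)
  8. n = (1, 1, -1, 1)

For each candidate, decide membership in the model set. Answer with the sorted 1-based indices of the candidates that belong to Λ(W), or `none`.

π⊥(n) = n₀ + n₁ζ³ + n₂ζ⁶ + n₃ζ⁹ where ζ = e^{iπ/4}.
candidate 1: n = (1, -1, 1, 0) → π⊥ ≈ (+1.707107, -1.707107); max(|x|,|y|,|x±y|/√2) = 2.414214 > 1 ⇒ ∉ W
candidate 2: n = (2, 0, 2, 1) → π⊥ ≈ (+2.707107, -1.292893); max(|x|,|y|,|x±y|/√2) = 2.828427 > 1 ⇒ ∉ W
candidate 3: n = (0, -1, 1, 0) → π⊥ ≈ (+0.707107, -1.707107); max(|x|,|y|,|x±y|/√2) = 1.707107 > 1 ⇒ ∉ W
candidate 4: n = (0, 0, 1, -1) → π⊥ ≈ (-0.707107, -1.707107); max(|x|,|y|,|x±y|/√2) = 1.707107 > 1 ⇒ ∉ W
candidate 5: n = (-1, -1, 0, 0) → π⊥ ≈ (-0.292893, -0.707107); max(|x|,|y|,|x±y|/√2) = 0.707107 ≤ 1 ⇒ ∈ W
candidate 6: n = (0, -1, -1, -1) → π⊥ ≈ (+0.000000, -0.414214); max(|x|,|y|,|x±y|/√2) = 0.414214 ≤ 1 ⇒ ∈ W
candidate 7: n = (0, 1, -1, 0) → π⊥ ≈ (-0.707107, +1.707107); max(|x|,|y|,|x±y|/√2) = 1.707107 > 1 ⇒ ∉ W
candidate 8: n = (1, 1, -1, 1) → π⊥ ≈ (+1.000000, +2.414214); max(|x|,|y|,|x±y|/√2) = 2.414214 > 1 ⇒ ∉ W

5, 6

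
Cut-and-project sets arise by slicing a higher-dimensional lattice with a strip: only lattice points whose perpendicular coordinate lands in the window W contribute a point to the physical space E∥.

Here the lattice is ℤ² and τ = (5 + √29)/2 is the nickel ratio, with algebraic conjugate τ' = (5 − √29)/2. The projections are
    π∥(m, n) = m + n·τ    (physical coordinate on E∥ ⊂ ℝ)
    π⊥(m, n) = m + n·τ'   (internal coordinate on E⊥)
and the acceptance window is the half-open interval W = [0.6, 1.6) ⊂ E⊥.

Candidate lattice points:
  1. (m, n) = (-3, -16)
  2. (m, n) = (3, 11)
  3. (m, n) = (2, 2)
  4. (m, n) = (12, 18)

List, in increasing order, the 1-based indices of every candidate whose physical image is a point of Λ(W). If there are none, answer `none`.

Numerically τ ≈ 5.1926 and τ' = −1/τ ≈ -0.1926.
#1 (-3,-16): internal coord -3 + (-16)·τ' = +0.0813; +0.0813 ∉ [0.6, 1.6) → out
#2 (3,11): internal coord 3 + (11)·τ' = +0.8816; +0.8816 ∈ [0.6, 1.6) → IN Λ
#3 (2,2): internal coord 2 + (2)·τ' = +1.6148; +1.6148 ∉ [0.6, 1.6) → out
#4 (12,18): internal coord 12 + (18)·τ' = +8.5335; +8.5335 ∉ [0.6, 1.6) → out

2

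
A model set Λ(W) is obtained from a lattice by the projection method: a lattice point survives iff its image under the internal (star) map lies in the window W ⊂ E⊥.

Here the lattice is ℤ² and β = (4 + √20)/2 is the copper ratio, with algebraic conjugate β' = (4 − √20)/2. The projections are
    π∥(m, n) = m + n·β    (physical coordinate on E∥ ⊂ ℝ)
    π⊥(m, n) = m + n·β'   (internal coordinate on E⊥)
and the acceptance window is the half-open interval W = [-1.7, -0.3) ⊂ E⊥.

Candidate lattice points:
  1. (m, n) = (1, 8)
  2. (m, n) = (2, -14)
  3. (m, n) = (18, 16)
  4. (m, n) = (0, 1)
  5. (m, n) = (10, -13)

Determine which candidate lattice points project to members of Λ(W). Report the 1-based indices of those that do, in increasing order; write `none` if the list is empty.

1

β' = (4−√20)/2 ≈ -0.23607.
candidate 1: (m,n)=(1,8) → π∥ = 1+8·β ≈ 34.88854, π⊥ = 1+8·β' ≈ -0.88854 ∈ [-1.7, -0.3) ⇒ IN Λ
candidate 2: (m,n)=(2,-14) → π∥ = 2-14·β ≈ -57.30495, π⊥ = 2-14·β' ≈ 5.30495 ∉ [-1.7, -0.3) ⇒ out
candidate 3: (m,n)=(18,16) → π∥ = 18+16·β ≈ 85.77709, π⊥ = 18+16·β' ≈ 14.22291 ∉ [-1.7, -0.3) ⇒ out
candidate 4: (m,n)=(0,1) → π∥ = 0+1·β ≈ 4.23607, π⊥ = 0+1·β' ≈ -0.23607 ∉ [-1.7, -0.3) ⇒ out
candidate 5: (m,n)=(10,-13) → π∥ = 10-13·β ≈ -45.06888, π⊥ = 10-13·β' ≈ 13.06888 ∉ [-1.7, -0.3) ⇒ out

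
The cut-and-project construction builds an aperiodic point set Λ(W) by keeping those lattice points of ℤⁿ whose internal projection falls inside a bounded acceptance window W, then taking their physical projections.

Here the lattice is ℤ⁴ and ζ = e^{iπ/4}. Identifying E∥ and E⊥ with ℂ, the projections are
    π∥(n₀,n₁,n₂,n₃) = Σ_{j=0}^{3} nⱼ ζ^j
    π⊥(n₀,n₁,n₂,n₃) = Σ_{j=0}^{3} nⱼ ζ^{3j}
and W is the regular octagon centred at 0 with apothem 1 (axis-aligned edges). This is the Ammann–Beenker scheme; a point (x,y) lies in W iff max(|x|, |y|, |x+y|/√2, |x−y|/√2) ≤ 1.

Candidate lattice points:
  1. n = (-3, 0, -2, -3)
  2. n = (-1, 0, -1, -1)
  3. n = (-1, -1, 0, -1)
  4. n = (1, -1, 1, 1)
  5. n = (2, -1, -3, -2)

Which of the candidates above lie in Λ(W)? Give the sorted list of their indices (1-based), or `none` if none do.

With ζ = e^{iπ/4} the internal vectors are ζ^0,ζ^3,ζ^6,ζ^9.
candidate 1: n = (-3, 0, -2, -3) → π⊥ ≈ (-5.121320, -0.121320); max(|x|,|y|,|x±y|/√2) = 5.121320 > 1 ⇒ ∉ W
candidate 2: n = (-1, 0, -1, -1) → π⊥ ≈ (-1.707107, +0.292893); max(|x|,|y|,|x±y|/√2) = 1.707107 > 1 ⇒ ∉ W
candidate 3: n = (-1, -1, 0, -1) → π⊥ ≈ (-1.000000, -1.414214); max(|x|,|y|,|x±y|/√2) = 1.707107 > 1 ⇒ ∉ W
candidate 4: n = (1, -1, 1, 1) → π⊥ ≈ (+2.414214, -1.000000); max(|x|,|y|,|x±y|/√2) = 2.414214 > 1 ⇒ ∉ W
candidate 5: n = (2, -1, -3, -2) → π⊥ ≈ (+1.292893, +0.878680); max(|x|,|y|,|x±y|/√2) = 1.535534 > 1 ⇒ ∉ W

none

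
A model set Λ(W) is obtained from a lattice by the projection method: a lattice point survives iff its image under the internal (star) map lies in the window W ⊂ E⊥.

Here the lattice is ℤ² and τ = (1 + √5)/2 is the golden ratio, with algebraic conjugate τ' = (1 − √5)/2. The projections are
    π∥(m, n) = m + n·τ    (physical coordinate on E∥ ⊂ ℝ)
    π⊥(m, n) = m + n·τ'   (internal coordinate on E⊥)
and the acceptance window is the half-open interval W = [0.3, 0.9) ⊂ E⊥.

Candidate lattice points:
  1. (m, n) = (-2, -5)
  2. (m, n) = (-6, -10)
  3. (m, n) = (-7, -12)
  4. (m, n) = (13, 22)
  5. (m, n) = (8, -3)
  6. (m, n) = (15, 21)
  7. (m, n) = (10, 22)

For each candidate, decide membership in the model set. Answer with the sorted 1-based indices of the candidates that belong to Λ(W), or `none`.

τ' = (1−√5)/2 ≈ -0.6180.
[1] lift (-2,-5): star map gives 1.0902; window check 0.3 ≤ 1.0902 < 0.9 is false → out
[2] lift (-6,-10): star map gives 0.1803; window check 0.3 ≤ 0.1803 < 0.9 is false → out
[3] lift (-7,-12): star map gives 0.4164; window check 0.3 ≤ 0.4164 < 0.9 is true → IN Λ
[4] lift (13,22): star map gives -0.5967; window check 0.3 ≤ -0.5967 < 0.9 is false → out
[5] lift (8,-3): star map gives 9.8541; window check 0.3 ≤ 9.8541 < 0.9 is false → out
[6] lift (15,21): star map gives 2.0213; window check 0.3 ≤ 2.0213 < 0.9 is false → out
[7] lift (10,22): star map gives -3.5967; window check 0.3 ≤ -3.5967 < 0.9 is false → out

3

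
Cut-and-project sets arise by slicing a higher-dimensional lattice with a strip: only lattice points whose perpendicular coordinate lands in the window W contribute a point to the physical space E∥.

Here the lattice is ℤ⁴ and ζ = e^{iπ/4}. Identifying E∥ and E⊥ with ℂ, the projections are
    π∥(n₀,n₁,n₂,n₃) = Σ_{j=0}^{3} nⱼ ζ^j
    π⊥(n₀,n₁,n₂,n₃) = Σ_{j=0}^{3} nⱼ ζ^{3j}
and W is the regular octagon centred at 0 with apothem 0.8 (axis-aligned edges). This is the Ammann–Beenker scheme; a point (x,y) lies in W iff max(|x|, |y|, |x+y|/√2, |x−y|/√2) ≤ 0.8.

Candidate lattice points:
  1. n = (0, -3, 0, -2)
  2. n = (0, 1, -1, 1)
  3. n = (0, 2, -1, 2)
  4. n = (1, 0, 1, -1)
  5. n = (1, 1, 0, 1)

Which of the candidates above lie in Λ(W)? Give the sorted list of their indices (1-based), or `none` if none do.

none

With ζ = e^{iπ/4} the internal vectors are ζ^0,ζ^3,ζ^6,ζ^9.
candidate 1: n = (0, -3, 0, -2) → π⊥ ≈ (+0.7071, -3.5355); max(|x|,|y|,|x±y|/√2) = 3.5355 > 0.8 ⇒ ∉ W
candidate 2: n = (0, 1, -1, 1) → π⊥ ≈ (+0.0000, +2.4142); max(|x|,|y|,|x±y|/√2) = 2.4142 > 0.8 ⇒ ∉ W
candidate 3: n = (0, 2, -1, 2) → π⊥ ≈ (+0.0000, +3.8284); max(|x|,|y|,|x±y|/√2) = 3.8284 > 0.8 ⇒ ∉ W
candidate 4: n = (1, 0, 1, -1) → π⊥ ≈ (+0.2929, -1.7071); max(|x|,|y|,|x±y|/√2) = 1.7071 > 0.8 ⇒ ∉ W
candidate 5: n = (1, 1, 0, 1) → π⊥ ≈ (+1.0000, +1.4142); max(|x|,|y|,|x±y|/√2) = 1.7071 > 0.8 ⇒ ∉ W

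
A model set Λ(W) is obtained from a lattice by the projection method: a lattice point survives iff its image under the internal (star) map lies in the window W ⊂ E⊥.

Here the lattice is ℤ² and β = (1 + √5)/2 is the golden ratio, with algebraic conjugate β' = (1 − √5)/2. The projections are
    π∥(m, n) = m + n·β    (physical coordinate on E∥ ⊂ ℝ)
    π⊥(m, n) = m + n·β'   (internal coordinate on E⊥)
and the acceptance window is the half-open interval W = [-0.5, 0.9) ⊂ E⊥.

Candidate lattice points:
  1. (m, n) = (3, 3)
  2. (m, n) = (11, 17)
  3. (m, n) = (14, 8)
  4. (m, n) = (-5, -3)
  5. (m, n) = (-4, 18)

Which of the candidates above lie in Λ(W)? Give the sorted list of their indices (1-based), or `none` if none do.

Compute β' = (1−√5)/2 = -0.61803, so π⊥(m,n) = m -0.61803·n.
#1 (3,3): internal coord 3 + (3)·β' = +1.14590; +1.14590 ∉ [-0.5, 0.9) → out
#2 (11,17): internal coord 11 + (17)·β' = +0.49342; +0.49342 ∈ [-0.5, 0.9) → IN Λ
#3 (14,8): internal coord 14 + (8)·β' = +9.05573; +9.05573 ∉ [-0.5, 0.9) → out
#4 (-5,-3): internal coord -5 + (-3)·β' = -3.14590; -3.14590 ∉ [-0.5, 0.9) → out
#5 (-4,18): internal coord -4 + (18)·β' = -15.12461; -15.12461 ∉ [-0.5, 0.9) → out

2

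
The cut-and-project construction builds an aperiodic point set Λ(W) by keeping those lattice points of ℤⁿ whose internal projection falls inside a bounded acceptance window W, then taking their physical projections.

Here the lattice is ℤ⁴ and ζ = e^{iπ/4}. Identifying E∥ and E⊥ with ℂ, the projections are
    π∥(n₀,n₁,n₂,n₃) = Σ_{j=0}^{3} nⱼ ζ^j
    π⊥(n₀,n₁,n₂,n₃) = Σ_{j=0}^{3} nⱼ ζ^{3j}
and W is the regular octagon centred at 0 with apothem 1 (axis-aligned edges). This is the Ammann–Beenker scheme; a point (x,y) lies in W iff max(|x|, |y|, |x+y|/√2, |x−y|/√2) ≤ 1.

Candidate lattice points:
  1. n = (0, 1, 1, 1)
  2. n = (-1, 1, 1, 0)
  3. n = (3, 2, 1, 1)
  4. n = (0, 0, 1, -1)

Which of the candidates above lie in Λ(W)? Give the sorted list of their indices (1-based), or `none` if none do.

1

Internal map: ζ^{3j} for j=0..3 gives (1,0), (−√2/2,√2/2), (0,−1), (√2/2,√2/2).
#1 (0, 1, 1, 1): internal (0.00000, 0.41421); octagon support 0.41421 vs apothem 1 → ∈ W
#2 (-1, 1, 1, 0): internal (-1.70711, -0.29289); octagon support 1.70711 vs apothem 1 → ∉ W
#3 (3, 2, 1, 1): internal (2.29289, 1.12132); octagon support 2.41421 vs apothem 1 → ∉ W
#4 (0, 0, 1, -1): internal (-0.70711, -1.70711); octagon support 1.70711 vs apothem 1 → ∉ W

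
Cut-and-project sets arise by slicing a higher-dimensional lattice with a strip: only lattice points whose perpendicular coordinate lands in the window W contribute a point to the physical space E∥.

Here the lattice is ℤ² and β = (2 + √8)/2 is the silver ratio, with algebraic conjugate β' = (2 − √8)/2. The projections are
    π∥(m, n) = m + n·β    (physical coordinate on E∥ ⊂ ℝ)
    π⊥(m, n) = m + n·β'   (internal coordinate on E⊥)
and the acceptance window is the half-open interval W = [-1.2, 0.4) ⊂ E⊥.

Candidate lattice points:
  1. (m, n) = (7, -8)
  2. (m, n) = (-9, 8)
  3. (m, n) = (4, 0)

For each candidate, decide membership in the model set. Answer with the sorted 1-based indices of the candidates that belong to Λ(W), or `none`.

β' = (2−√8)/2 ≈ -0.414214.
[1] lift (7,-8): star map gives 10.313708; window check -1.2 ≤ 10.313708 < 0.4 is false → out
[2] lift (-9,8): star map gives -12.313708; window check -1.2 ≤ -12.313708 < 0.4 is false → out
[3] lift (4,0): star map gives 4.000000; window check -1.2 ≤ 4.000000 < 0.4 is false → out

none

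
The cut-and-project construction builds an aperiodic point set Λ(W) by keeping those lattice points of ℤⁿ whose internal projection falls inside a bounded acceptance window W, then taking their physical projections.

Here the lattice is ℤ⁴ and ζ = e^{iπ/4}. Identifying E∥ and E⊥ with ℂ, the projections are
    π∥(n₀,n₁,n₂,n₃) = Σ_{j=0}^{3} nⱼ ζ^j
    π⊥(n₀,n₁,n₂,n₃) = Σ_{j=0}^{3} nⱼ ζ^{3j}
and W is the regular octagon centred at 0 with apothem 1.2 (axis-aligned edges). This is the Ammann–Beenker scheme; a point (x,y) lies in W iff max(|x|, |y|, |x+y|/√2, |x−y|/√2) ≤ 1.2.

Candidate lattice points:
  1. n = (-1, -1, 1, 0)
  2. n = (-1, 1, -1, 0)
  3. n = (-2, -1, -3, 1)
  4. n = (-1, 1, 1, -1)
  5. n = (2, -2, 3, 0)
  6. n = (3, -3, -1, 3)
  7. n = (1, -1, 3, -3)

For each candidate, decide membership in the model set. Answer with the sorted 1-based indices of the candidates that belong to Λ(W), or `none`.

none

With ζ = e^{iπ/4} the internal vectors are ζ^0,ζ^3,ζ^6,ζ^9.
candidate 1: n = (-1, -1, 1, 0) → π⊥ ≈ (-0.292893, -1.707107); max(|x|,|y|,|x±y|/√2) = 1.707107 > 1.2 ⇒ ∉ W
candidate 2: n = (-1, 1, -1, 0) → π⊥ ≈ (-1.707107, +1.707107); max(|x|,|y|,|x±y|/√2) = 2.414214 > 1.2 ⇒ ∉ W
candidate 3: n = (-2, -1, -3, 1) → π⊥ ≈ (-0.585786, +3.000000); max(|x|,|y|,|x±y|/√2) = 3.000000 > 1.2 ⇒ ∉ W
candidate 4: n = (-1, 1, 1, -1) → π⊥ ≈ (-2.414214, -1.000000); max(|x|,|y|,|x±y|/√2) = 2.414214 > 1.2 ⇒ ∉ W
candidate 5: n = (2, -2, 3, 0) → π⊥ ≈ (+3.414214, -4.414214); max(|x|,|y|,|x±y|/√2) = 5.535534 > 1.2 ⇒ ∉ W
candidate 6: n = (3, -3, -1, 3) → π⊥ ≈ (+7.242641, +1.000000); max(|x|,|y|,|x±y|/√2) = 7.242641 > 1.2 ⇒ ∉ W
candidate 7: n = (1, -1, 3, -3) → π⊥ ≈ (-0.414214, -5.828427); max(|x|,|y|,|x±y|/√2) = 5.828427 > 1.2 ⇒ ∉ W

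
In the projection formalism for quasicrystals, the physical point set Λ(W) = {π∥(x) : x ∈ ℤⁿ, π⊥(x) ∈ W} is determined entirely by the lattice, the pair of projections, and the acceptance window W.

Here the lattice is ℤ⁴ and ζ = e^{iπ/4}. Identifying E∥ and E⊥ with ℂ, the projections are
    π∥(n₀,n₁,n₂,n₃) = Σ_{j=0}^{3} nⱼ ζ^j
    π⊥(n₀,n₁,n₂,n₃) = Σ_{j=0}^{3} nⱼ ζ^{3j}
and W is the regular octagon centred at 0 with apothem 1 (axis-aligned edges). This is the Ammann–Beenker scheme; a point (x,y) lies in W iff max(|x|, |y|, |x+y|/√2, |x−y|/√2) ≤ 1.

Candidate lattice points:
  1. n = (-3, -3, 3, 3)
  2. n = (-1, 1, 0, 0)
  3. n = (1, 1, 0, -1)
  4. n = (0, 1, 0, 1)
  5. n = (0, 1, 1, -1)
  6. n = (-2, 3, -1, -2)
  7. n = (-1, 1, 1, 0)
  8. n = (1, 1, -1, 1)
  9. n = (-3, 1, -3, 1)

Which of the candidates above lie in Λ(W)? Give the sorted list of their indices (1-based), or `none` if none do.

With ζ = e^{iπ/4} the internal vectors are ζ^0,ζ^3,ζ^6,ζ^9.
candidate 1: n = (-3, -3, 3, 3) → π⊥ ≈ (+1.24264, -3.00000); max(|x|,|y|,|x±y|/√2) = 3.00000 > 1 ⇒ ∉ W
candidate 2: n = (-1, 1, 0, 0) → π⊥ ≈ (-1.70711, +0.70711); max(|x|,|y|,|x±y|/√2) = 1.70711 > 1 ⇒ ∉ W
candidate 3: n = (1, 1, 0, -1) → π⊥ ≈ (-0.41421, +0.00000); max(|x|,|y|,|x±y|/√2) = 0.41421 ≤ 1 ⇒ ∈ W
candidate 4: n = (0, 1, 0, 1) → π⊥ ≈ (+0.00000, +1.41421); max(|x|,|y|,|x±y|/√2) = 1.41421 > 1 ⇒ ∉ W
candidate 5: n = (0, 1, 1, -1) → π⊥ ≈ (-1.41421, -1.00000); max(|x|,|y|,|x±y|/√2) = 1.70711 > 1 ⇒ ∉ W
candidate 6: n = (-2, 3, -1, -2) → π⊥ ≈ (-5.53553, +1.70711); max(|x|,|y|,|x±y|/√2) = 5.53553 > 1 ⇒ ∉ W
candidate 7: n = (-1, 1, 1, 0) → π⊥ ≈ (-1.70711, -0.29289); max(|x|,|y|,|x±y|/√2) = 1.70711 > 1 ⇒ ∉ W
candidate 8: n = (1, 1, -1, 1) → π⊥ ≈ (+1.00000, +2.41421); max(|x|,|y|,|x±y|/√2) = 2.41421 > 1 ⇒ ∉ W
candidate 9: n = (-3, 1, -3, 1) → π⊥ ≈ (-3.00000, +4.41421); max(|x|,|y|,|x±y|/√2) = 5.24264 > 1 ⇒ ∉ W

3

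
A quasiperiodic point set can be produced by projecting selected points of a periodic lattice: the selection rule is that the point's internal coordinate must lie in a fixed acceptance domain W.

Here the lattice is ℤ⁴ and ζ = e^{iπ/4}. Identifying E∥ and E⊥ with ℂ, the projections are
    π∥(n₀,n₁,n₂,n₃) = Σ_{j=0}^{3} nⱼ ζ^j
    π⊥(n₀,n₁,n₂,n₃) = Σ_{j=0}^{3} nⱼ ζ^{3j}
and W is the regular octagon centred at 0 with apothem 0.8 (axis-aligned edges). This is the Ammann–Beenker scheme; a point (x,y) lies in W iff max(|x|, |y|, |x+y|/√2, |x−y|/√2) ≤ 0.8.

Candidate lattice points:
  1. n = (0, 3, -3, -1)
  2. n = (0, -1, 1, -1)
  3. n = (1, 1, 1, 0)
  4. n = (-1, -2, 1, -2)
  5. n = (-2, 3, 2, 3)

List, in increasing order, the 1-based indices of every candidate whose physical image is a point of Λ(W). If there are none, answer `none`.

With ζ = e^{iπ/4} the internal vectors are ζ^0,ζ^3,ζ^6,ζ^9.
candidate 1: n = (0, 3, -3, -1) → π⊥ ≈ (-2.8284, +4.4142); max(|x|,|y|,|x±y|/√2) = 5.1213 > 0.8 ⇒ ∉ W
candidate 2: n = (0, -1, 1, -1) → π⊥ ≈ (+0.0000, -2.4142); max(|x|,|y|,|x±y|/√2) = 2.4142 > 0.8 ⇒ ∉ W
candidate 3: n = (1, 1, 1, 0) → π⊥ ≈ (+0.2929, -0.2929); max(|x|,|y|,|x±y|/√2) = 0.4142 ≤ 0.8 ⇒ ∈ W
candidate 4: n = (-1, -2, 1, -2) → π⊥ ≈ (-1.0000, -3.8284); max(|x|,|y|,|x±y|/√2) = 3.8284 > 0.8 ⇒ ∉ W
candidate 5: n = (-2, 3, 2, 3) → π⊥ ≈ (-2.0000, +2.2426); max(|x|,|y|,|x±y|/√2) = 3.0000 > 0.8 ⇒ ∉ W

3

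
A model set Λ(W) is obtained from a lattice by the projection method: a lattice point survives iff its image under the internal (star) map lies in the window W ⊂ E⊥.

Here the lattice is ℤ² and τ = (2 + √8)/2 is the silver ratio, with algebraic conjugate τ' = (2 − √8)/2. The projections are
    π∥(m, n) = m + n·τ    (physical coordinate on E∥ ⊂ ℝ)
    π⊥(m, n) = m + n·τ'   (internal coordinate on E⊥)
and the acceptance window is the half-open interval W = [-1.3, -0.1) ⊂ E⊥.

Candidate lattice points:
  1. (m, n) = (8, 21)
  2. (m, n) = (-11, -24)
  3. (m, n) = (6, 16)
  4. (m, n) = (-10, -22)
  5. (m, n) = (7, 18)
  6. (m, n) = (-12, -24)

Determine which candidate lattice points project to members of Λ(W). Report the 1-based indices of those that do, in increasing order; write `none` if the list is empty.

1, 2, 3, 4, 5

Compute τ' = (2−√8)/2 = -0.414214, so π⊥(m,n) = m -0.414214·n.
[1] lift (8,21): star map gives -0.698485; window check -1.3 ≤ -0.698485 < -0.1 is true → IN Λ
[2] lift (-11,-24): star map gives -1.058875; window check -1.3 ≤ -1.058875 < -0.1 is true → IN Λ
[3] lift (6,16): star map gives -0.627417; window check -1.3 ≤ -0.627417 < -0.1 is true → IN Λ
[4] lift (-10,-22): star map gives -0.887302; window check -1.3 ≤ -0.887302 < -0.1 is true → IN Λ
[5] lift (7,18): star map gives -0.455844; window check -1.3 ≤ -0.455844 < -0.1 is true → IN Λ
[6] lift (-12,-24): star map gives -2.058875; window check -1.3 ≤ -2.058875 < -0.1 is false → out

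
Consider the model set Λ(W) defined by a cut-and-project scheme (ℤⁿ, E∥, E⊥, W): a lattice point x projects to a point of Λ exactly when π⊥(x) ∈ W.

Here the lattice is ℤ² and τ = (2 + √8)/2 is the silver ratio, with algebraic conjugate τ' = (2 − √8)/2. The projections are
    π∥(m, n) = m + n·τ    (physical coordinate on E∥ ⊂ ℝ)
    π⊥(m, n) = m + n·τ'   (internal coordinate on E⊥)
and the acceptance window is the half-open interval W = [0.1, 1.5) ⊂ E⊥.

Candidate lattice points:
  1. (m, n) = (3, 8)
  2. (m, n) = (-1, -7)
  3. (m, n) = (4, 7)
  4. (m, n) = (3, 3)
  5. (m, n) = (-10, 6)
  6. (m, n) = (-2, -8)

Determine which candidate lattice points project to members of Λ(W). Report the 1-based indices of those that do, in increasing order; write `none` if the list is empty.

Numerically τ ≈ 2.4142 and τ' = −1/τ ≈ -0.4142.
#1 (3,8): internal coord 3 + (8)·τ' = -0.3137; -0.3137 ∉ [0.1, 1.5) → out
#2 (-1,-7): internal coord -1 + (-7)·τ' = +1.8995; +1.8995 ∉ [0.1, 1.5) → out
#3 (4,7): internal coord 4 + (7)·τ' = +1.1005; +1.1005 ∈ [0.1, 1.5) → IN Λ
#4 (3,3): internal coord 3 + (3)·τ' = +1.7574; +1.7574 ∉ [0.1, 1.5) → out
#5 (-10,6): internal coord -10 + (6)·τ' = -12.4853; -12.4853 ∉ [0.1, 1.5) → out
#6 (-2,-8): internal coord -2 + (-8)·τ' = +1.3137; +1.3137 ∈ [0.1, 1.5) → IN Λ

3, 6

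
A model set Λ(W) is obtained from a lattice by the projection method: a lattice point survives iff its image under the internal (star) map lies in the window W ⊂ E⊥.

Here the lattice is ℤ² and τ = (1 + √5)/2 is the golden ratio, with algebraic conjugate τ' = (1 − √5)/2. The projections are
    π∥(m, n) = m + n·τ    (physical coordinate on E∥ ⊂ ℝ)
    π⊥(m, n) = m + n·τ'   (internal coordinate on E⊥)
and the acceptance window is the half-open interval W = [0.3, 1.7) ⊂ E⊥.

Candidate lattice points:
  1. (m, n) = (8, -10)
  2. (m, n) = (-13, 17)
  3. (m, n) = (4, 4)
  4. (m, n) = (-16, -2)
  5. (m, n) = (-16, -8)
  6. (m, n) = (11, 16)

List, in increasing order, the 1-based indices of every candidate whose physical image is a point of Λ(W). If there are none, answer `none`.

Numerically τ ≈ 1.618034 and τ' = −1/τ ≈ -0.618034.
candidate 1: (m,n)=(8,-10) → π∥ = 8-10·τ ≈ -8.180340, π⊥ = 8-10·τ' ≈ 14.180340 ∉ [0.3, 1.7) ⇒ out
candidate 2: (m,n)=(-13,17) → π∥ = -13+17·τ ≈ 14.506578, π⊥ = -13+17·τ' ≈ -23.506578 ∉ [0.3, 1.7) ⇒ out
candidate 3: (m,n)=(4,4) → π∥ = 4+4·τ ≈ 10.472136, π⊥ = 4+4·τ' ≈ 1.527864 ∈ [0.3, 1.7) ⇒ IN Λ
candidate 4: (m,n)=(-16,-2) → π∥ = -16-2·τ ≈ -19.236068, π⊥ = -16-2·τ' ≈ -14.763932 ∉ [0.3, 1.7) ⇒ out
candidate 5: (m,n)=(-16,-8) → π∥ = -16-8·τ ≈ -28.944272, π⊥ = -16-8·τ' ≈ -11.055728 ∉ [0.3, 1.7) ⇒ out
candidate 6: (m,n)=(11,16) → π∥ = 11+16·τ ≈ 36.888544, π⊥ = 11+16·τ' ≈ 1.111456 ∈ [0.3, 1.7) ⇒ IN Λ

3, 6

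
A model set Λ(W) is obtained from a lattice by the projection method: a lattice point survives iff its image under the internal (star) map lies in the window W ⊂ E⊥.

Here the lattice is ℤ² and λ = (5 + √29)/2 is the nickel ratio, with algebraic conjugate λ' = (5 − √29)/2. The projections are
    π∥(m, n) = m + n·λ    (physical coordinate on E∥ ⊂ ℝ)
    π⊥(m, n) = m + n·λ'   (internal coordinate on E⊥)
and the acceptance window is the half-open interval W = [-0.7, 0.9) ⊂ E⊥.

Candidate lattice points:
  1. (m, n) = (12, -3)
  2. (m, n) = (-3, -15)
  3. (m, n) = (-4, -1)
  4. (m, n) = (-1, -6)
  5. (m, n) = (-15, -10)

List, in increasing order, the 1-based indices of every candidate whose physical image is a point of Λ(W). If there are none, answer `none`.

2, 4

Numerically λ ≈ 5.19258 and λ' = −1/λ ≈ -0.19258.
[1] lift (12,-3): star map gives 12.57775; window check -0.7 ≤ 12.57775 < 0.9 is false → out
[2] lift (-3,-15): star map gives -0.11126; window check -0.7 ≤ -0.11126 < 0.9 is true → IN Λ
[3] lift (-4,-1): star map gives -3.80742; window check -0.7 ≤ -3.80742 < 0.9 is false → out
[4] lift (-1,-6): star map gives 0.15549; window check -0.7 ≤ 0.15549 < 0.9 is true → IN Λ
[5] lift (-15,-10): star map gives -13.07418; window check -0.7 ≤ -13.07418 < 0.9 is false → out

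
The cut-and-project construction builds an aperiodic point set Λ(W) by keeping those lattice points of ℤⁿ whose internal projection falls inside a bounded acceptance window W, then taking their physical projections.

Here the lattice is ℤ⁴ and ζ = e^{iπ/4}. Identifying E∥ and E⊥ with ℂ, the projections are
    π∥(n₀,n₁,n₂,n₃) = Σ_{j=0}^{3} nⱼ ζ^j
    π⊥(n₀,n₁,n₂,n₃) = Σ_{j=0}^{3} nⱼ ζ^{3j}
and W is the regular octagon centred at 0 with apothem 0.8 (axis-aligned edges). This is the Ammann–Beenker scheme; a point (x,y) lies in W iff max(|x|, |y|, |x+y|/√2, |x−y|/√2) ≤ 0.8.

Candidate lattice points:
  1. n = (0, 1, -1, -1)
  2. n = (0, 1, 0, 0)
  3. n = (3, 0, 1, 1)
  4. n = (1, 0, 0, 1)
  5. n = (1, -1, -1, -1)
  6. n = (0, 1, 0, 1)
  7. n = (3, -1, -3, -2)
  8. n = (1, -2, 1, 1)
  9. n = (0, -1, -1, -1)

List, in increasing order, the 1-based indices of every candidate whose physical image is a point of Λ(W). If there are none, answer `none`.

9

Internal map: ζ^{3j} for j=0..3 gives (1,0), (−√2/2,√2/2), (0,−1), (√2/2,√2/2).
#1 (0, 1, -1, -1): internal (-1.414214, 1.000000); octagon support 1.707107 vs apothem 0.8 → ∉ W
#2 (0, 1, 0, 0): internal (-0.707107, 0.707107); octagon support 1.000000 vs apothem 0.8 → ∉ W
#3 (3, 0, 1, 1): internal (3.707107, -0.292893); octagon support 3.707107 vs apothem 0.8 → ∉ W
#4 (1, 0, 0, 1): internal (1.707107, 0.707107); octagon support 1.707107 vs apothem 0.8 → ∉ W
#5 (1, -1, -1, -1): internal (1.000000, -0.414214); octagon support 1.000000 vs apothem 0.8 → ∉ W
#6 (0, 1, 0, 1): internal (0.000000, 1.414214); octagon support 1.414214 vs apothem 0.8 → ∉ W
#7 (3, -1, -3, -2): internal (2.292893, 0.878680); octagon support 2.292893 vs apothem 0.8 → ∉ W
#8 (1, -2, 1, 1): internal (3.121320, -1.707107); octagon support 3.414214 vs apothem 0.8 → ∉ W
#9 (0, -1, -1, -1): internal (0.000000, -0.414214); octagon support 0.414214 vs apothem 0.8 → ∈ W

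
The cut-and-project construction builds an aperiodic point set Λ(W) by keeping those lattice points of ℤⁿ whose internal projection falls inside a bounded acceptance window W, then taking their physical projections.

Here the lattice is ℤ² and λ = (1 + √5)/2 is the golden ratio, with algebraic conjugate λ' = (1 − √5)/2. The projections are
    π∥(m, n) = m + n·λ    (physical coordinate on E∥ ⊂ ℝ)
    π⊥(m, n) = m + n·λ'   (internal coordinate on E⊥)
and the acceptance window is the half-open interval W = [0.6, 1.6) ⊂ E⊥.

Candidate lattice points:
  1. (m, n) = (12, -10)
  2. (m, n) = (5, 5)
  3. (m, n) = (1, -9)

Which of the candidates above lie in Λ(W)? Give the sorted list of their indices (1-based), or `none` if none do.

none

Numerically λ ≈ 1.61803 and λ' = −1/λ ≈ -0.61803.
#1 (12,-10): internal coord 12 + (-10)·λ' = +18.18034; +18.18034 ∉ [0.6, 1.6) → out
#2 (5,5): internal coord 5 + (5)·λ' = +1.90983; +1.90983 ∉ [0.6, 1.6) → out
#3 (1,-9): internal coord 1 + (-9)·λ' = +6.56231; +6.56231 ∉ [0.6, 1.6) → out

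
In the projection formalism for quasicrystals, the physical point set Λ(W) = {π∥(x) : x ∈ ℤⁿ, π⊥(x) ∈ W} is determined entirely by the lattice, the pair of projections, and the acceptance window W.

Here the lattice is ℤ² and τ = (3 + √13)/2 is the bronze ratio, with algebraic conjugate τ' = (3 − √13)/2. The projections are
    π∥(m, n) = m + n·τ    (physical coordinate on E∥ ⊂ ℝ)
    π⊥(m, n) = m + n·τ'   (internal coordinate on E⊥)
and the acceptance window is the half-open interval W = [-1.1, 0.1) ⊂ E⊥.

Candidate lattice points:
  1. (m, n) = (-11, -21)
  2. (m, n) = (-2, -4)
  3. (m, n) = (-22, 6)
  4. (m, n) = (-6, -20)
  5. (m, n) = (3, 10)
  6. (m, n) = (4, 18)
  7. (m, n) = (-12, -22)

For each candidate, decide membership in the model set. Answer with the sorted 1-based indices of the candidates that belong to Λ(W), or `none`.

Compute τ' = (3−√13)/2 = -0.302776, so π⊥(m,n) = m -0.302776·n.
[1] lift (-11,-21): star map gives -4.641712; window check -1.1 ≤ -4.641712 < 0.1 is false → out
[2] lift (-2,-4): star map gives -0.788897; window check -1.1 ≤ -0.788897 < 0.1 is true → IN Λ
[3] lift (-22,6): star map gives -23.816654; window check -1.1 ≤ -23.816654 < 0.1 is false → out
[4] lift (-6,-20): star map gives 0.055513; window check -1.1 ≤ 0.055513 < 0.1 is true → IN Λ
[5] lift (3,10): star map gives -0.027756; window check -1.1 ≤ -0.027756 < 0.1 is true → IN Λ
[6] lift (4,18): star map gives -1.449961; window check -1.1 ≤ -1.449961 < 0.1 is false → out
[7] lift (-12,-22): star map gives -5.338936; window check -1.1 ≤ -5.338936 < 0.1 is false → out

2, 4, 5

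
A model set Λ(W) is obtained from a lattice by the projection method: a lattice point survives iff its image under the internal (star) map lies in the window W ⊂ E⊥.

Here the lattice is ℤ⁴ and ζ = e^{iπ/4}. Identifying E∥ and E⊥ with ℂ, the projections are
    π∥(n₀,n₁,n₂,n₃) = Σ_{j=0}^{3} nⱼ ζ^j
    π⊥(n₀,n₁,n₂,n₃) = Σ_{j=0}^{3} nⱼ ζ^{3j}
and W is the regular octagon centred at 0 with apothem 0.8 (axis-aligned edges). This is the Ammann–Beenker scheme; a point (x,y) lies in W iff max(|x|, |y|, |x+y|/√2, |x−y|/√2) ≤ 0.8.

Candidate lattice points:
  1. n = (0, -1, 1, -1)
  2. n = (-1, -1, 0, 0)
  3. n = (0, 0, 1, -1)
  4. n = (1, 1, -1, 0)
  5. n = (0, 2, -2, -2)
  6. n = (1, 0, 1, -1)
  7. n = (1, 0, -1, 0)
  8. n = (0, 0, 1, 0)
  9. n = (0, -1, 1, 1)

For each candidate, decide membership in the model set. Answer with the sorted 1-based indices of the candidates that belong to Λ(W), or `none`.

2

Internal map: ζ^{3j} for j=0..3 gives (1,0), (−√2/2,√2/2), (0,−1), (√2/2,√2/2).
candidate 1: n = (0, -1, 1, -1) → π⊥ ≈ (+0.000000, -2.414214); max(|x|,|y|,|x±y|/√2) = 2.414214 > 0.8 ⇒ ∉ W
candidate 2: n = (-1, -1, 0, 0) → π⊥ ≈ (-0.292893, -0.707107); max(|x|,|y|,|x±y|/√2) = 0.707107 ≤ 0.8 ⇒ ∈ W
candidate 3: n = (0, 0, 1, -1) → π⊥ ≈ (-0.707107, -1.707107); max(|x|,|y|,|x±y|/√2) = 1.707107 > 0.8 ⇒ ∉ W
candidate 4: n = (1, 1, -1, 0) → π⊥ ≈ (+0.292893, +1.707107); max(|x|,|y|,|x±y|/√2) = 1.707107 > 0.8 ⇒ ∉ W
candidate 5: n = (0, 2, -2, -2) → π⊥ ≈ (-2.828427, +2.000000); max(|x|,|y|,|x±y|/√2) = 3.414214 > 0.8 ⇒ ∉ W
candidate 6: n = (1, 0, 1, -1) → π⊥ ≈ (+0.292893, -1.707107); max(|x|,|y|,|x±y|/√2) = 1.707107 > 0.8 ⇒ ∉ W
candidate 7: n = (1, 0, -1, 0) → π⊥ ≈ (+1.000000, +1.000000); max(|x|,|y|,|x±y|/√2) = 1.414214 > 0.8 ⇒ ∉ W
candidate 8: n = (0, 0, 1, 0) → π⊥ ≈ (+0.000000, -1.000000); max(|x|,|y|,|x±y|/√2) = 1.000000 > 0.8 ⇒ ∉ W
candidate 9: n = (0, -1, 1, 1) → π⊥ ≈ (+1.414214, -1.000000); max(|x|,|y|,|x±y|/√2) = 1.707107 > 0.8 ⇒ ∉ W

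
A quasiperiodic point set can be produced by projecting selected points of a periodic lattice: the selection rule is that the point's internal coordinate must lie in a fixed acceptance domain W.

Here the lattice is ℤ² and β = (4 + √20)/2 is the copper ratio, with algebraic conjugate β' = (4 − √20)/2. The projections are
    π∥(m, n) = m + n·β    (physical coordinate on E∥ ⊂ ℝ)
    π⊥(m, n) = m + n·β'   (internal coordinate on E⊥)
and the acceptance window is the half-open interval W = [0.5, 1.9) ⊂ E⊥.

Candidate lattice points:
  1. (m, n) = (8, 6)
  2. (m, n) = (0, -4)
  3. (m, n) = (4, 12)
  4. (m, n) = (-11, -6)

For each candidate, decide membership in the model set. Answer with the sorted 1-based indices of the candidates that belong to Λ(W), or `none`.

β' = (4−√20)/2 ≈ -0.23607.
candidate 1: (m,n)=(8,6) → π∥ = 8+6·β ≈ 33.41641, π⊥ = 8+6·β' ≈ 6.58359 ∉ [0.5, 1.9) ⇒ out
candidate 2: (m,n)=(0,-4) → π∥ = 0-4·β ≈ -16.94427, π⊥ = 0-4·β' ≈ 0.94427 ∈ [0.5, 1.9) ⇒ IN Λ
candidate 3: (m,n)=(4,12) → π∥ = 4+12·β ≈ 54.83282, π⊥ = 4+12·β' ≈ 1.16718 ∈ [0.5, 1.9) ⇒ IN Λ
candidate 4: (m,n)=(-11,-6) → π∥ = -11-6·β ≈ -36.41641, π⊥ = -11-6·β' ≈ -9.58359 ∉ [0.5, 1.9) ⇒ out

2, 3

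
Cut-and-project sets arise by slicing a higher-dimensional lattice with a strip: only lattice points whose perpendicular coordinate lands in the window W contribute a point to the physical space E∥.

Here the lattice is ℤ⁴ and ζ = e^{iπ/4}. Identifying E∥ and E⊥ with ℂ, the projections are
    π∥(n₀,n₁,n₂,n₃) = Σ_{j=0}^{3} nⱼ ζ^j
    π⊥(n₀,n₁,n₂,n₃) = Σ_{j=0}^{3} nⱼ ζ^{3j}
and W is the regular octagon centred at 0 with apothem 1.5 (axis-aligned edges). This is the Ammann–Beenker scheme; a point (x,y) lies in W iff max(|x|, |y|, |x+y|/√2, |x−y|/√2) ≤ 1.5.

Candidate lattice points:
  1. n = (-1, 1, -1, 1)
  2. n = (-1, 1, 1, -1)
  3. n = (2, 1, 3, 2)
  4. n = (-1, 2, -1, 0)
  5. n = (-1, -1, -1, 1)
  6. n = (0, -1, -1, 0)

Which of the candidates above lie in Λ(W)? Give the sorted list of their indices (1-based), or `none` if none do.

5, 6

Internal map: ζ^{3j} for j=0..3 gives (1,0), (−√2/2,√2/2), (0,−1), (√2/2,√2/2).
#1 (-1, 1, -1, 1): internal (-1.0000, 2.4142); octagon support 2.4142 vs apothem 1.5 → ∉ W
#2 (-1, 1, 1, -1): internal (-2.4142, -1.0000); octagon support 2.4142 vs apothem 1.5 → ∉ W
#3 (2, 1, 3, 2): internal (2.7071, -0.8787); octagon support 2.7071 vs apothem 1.5 → ∉ W
#4 (-1, 2, -1, 0): internal (-2.4142, 2.4142); octagon support 3.4142 vs apothem 1.5 → ∉ W
#5 (-1, -1, -1, 1): internal (0.4142, 1.0000); octagon support 1.0000 vs apothem 1.5 → ∈ W
#6 (0, -1, -1, 0): internal (0.7071, 0.2929); octagon support 0.7071 vs apothem 1.5 → ∈ W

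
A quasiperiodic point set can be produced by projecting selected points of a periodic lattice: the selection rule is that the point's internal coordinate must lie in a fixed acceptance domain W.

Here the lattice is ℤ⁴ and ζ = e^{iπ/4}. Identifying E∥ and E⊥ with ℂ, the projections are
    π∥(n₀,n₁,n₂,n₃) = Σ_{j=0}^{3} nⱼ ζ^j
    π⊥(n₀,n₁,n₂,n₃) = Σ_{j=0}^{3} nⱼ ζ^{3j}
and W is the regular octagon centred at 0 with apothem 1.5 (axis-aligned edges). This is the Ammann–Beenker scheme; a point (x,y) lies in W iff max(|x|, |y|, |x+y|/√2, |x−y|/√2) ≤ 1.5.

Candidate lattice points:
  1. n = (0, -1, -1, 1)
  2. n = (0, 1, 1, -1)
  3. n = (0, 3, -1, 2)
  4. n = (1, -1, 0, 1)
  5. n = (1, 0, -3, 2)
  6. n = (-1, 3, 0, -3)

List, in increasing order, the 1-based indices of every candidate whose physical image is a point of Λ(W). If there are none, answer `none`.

With ζ = e^{iπ/4} the internal vectors are ζ^0,ζ^3,ζ^6,ζ^9.
#1 (0, -1, -1, 1): internal (1.4142, 1.0000); octagon support 1.7071 vs apothem 1.5 → ∉ W
#2 (0, 1, 1, -1): internal (-1.4142, -1.0000); octagon support 1.7071 vs apothem 1.5 → ∉ W
#3 (0, 3, -1, 2): internal (-0.7071, 4.5355); octagon support 4.5355 vs apothem 1.5 → ∉ W
#4 (1, -1, 0, 1): internal (2.4142, 0.0000); octagon support 2.4142 vs apothem 1.5 → ∉ W
#5 (1, 0, -3, 2): internal (2.4142, 4.4142); octagon support 4.8284 vs apothem 1.5 → ∉ W
#6 (-1, 3, 0, -3): internal (-5.2426, 0.0000); octagon support 5.2426 vs apothem 1.5 → ∉ W

none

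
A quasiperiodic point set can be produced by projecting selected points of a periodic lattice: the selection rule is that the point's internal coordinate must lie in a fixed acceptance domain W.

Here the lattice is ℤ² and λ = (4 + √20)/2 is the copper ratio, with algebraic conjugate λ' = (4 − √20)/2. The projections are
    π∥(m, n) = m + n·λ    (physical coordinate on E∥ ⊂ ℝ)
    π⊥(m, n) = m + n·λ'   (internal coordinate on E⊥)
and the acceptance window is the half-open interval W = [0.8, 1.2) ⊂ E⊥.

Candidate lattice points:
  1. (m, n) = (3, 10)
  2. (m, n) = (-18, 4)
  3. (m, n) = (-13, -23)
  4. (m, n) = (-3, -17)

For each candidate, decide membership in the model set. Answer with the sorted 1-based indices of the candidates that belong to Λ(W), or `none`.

4

Numerically λ ≈ 4.236068 and λ' = −1/λ ≈ -0.236068.
#1 (3,10): internal coord 3 + (10)·λ' = +0.639320; +0.639320 ∉ [0.8, 1.2) → out
#2 (-18,4): internal coord -18 + (4)·λ' = -18.944272; -18.944272 ∉ [0.8, 1.2) → out
#3 (-13,-23): internal coord -13 + (-23)·λ' = -7.570437; -7.570437 ∉ [0.8, 1.2) → out
#4 (-3,-17): internal coord -3 + (-17)·λ' = +1.013156; +1.013156 ∈ [0.8, 1.2) → IN Λ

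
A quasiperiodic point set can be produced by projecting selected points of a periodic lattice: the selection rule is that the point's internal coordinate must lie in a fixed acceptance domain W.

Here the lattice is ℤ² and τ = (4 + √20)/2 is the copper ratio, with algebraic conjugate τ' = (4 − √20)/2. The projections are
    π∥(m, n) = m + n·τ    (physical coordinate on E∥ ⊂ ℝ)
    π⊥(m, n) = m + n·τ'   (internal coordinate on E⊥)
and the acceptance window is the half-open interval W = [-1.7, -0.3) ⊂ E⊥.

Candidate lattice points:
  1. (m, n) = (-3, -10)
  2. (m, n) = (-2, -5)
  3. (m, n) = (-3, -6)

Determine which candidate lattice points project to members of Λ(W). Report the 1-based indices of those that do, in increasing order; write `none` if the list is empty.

1, 2, 3

Compute τ' = (4−√20)/2 = -0.2361, so π⊥(m,n) = m -0.2361·n.
[1] lift (-3,-10): star map gives -0.6393; window check -1.7 ≤ -0.6393 < -0.3 is true → IN Λ
[2] lift (-2,-5): star map gives -0.8197; window check -1.7 ≤ -0.8197 < -0.3 is true → IN Λ
[3] lift (-3,-6): star map gives -1.5836; window check -1.7 ≤ -1.5836 < -0.3 is true → IN Λ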